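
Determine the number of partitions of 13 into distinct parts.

Listing the qualifying partitions of 13:
13
12,1
11,2
10,3
10,2,1
9,4
9,3,1
8,5
8,4,1
8,3,2
7,6
7,5,1
7,4,2
7,3,2,1
6,5,2
6,4,3
6,4,2,1
5,4,3,1
That's 18 in total.

18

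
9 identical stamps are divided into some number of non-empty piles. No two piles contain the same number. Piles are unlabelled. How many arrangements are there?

Listing the qualifying partitions of 9:
9
8+1
7+2
6+3
6+2+1
5+4
5+3+1
4+3+2
That's 8 in total.

8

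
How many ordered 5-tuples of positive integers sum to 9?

70

Place 4 bars in the 8 internal gaps of a row of 9 dots: C(8,4) = 70.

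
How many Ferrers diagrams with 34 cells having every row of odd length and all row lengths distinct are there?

There are too many to list fully; the first 12 (by largest part) are:
33, 1
31, 3
29, 5
27, 7
25, 9
25, 5, 3, 1
23, 11
23, 7, 3, 1
21, 13
21, 9, 3, 1
21, 7, 5, 1
19, 15
…and 14 more, for 26 total.

26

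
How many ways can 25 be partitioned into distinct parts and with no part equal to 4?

92

There are 92 such partitions.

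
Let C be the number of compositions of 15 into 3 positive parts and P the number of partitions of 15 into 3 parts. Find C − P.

Compositions: C(14,2) = 91.
Unordered (partitions into 3 parts): 19.
Difference: 91 − 19 = 72.

72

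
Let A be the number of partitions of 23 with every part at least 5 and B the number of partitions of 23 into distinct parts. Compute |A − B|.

83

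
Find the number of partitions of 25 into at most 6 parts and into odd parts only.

47

There are too many to list fully; the first 12 (by largest part) are:
25
23+1+1
21+3+1
21+1+1+1+1
19+5+1
19+3+3
19+3+1+1+1
17+7+1
17+5+3
17+5+1+1+1
17+3+3+1+1
15+9+1
…and 35 more, for 47 total.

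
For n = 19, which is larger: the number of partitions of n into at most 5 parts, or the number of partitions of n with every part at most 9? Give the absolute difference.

229

Partitions of 19 into at most 5 parts: 164.
Partitions of 19 with every part at most 9: 393.
|164 − 393| = 229.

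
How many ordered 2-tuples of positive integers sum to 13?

Place 1 bars in the 12 internal gaps of a row of 13 dots: C(12,1) = 12.

12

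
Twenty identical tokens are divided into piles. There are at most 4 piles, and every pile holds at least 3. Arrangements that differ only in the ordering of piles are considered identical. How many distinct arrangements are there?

A partial list (first 12 by largest part):
20
3, 17
4, 16
5, 15
6, 14
3, 3, 14
7, 13
3, 4, 13
8, 12
3, 5, 12
4, 4, 12
9, 11
…and 28 more, for 40 total.

40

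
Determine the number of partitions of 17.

Systematic enumeration (by largest part, then next-largest, …) yields 297.

297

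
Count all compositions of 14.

8192

There are 13 gaps and each independently is a cut or not, giving 2^13 = 8192.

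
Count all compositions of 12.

2048

The number of compositions of n is 2^(n−1); here 2^11 = 2048.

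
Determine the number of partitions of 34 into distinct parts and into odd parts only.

26

A partial list (first 12 by largest part):
33,1
31,3
29,5
27,7
25,9
25,5,3,1
23,11
23,7,3,1
21,13
21,9,3,1
21,7,5,1
19,15
…and 14 more, for 26 total.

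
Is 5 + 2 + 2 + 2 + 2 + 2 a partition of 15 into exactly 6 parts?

Yes

The parts sum to 15, and the condition 'there are exactly 6 summands' holds.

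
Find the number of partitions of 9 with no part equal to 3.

19

The partitions of 9 that satisfy the conditions:
9
8,1
7,2
7,1,1
6,2,1
6,1,1,1
5,4
5,2,2
5,2,1,1
5,1,1,1,1
4,4,1
4,2,2,1
4,2,1,1,1
4,1,1,1,1,1
2,2,2,2,1
2,2,2,1,1,1
2,2,1,1,1,1,1
2,1,1,1,1,1,1,1
1,1,1,1,1,1,1,1,1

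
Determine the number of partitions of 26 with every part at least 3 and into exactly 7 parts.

Listing the qualifying partitions of 26:
8,3,3,3,3,3,3
7,4,3,3,3,3,3
6,5,3,3,3,3,3
6,4,4,3,3,3,3
5,5,4,3,3,3,3
5,4,4,4,3,3,3
4,4,4,4,4,3,3

7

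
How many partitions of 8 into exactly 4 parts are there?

They are:
5, 1, 1, 1
4, 2, 1, 1
3, 3, 1, 1
3, 2, 2, 1
2, 2, 2, 2

5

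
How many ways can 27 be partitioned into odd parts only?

192

Counting exhaustively, 192 partitions satisfy the conditions.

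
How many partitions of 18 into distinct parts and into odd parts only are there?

5

The partitions of 18 that satisfy the conditions:
17+1
15+3
13+5
11+7
9+5+3+1
Counting gives 5.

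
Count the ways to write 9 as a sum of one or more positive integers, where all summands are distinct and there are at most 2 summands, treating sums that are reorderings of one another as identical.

5

Listing the qualifying partitions of 9:
9
8 + 1
7 + 2
6 + 3
5 + 4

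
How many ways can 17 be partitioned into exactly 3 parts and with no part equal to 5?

Enumerating:
15,1,1
14,2,1
13,3,1
13,2,2
12,4,1
12,3,2
11,4,2
11,3,3
10,6,1
10,4,3
9,7,1
9,6,2
9,4,4
8,8,1
8,7,2
8,6,3
7,7,3
7,6,4
Counting gives 18.

18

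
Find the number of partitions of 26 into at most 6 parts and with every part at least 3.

Direct enumeration gives 149 partitions.

149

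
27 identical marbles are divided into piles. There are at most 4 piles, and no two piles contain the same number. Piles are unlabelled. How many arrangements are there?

A full systematic count gives 134.

134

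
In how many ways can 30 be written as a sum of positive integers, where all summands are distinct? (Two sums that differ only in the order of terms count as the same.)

Systematic enumeration (by largest part, then next-largest, …) yields 296.

296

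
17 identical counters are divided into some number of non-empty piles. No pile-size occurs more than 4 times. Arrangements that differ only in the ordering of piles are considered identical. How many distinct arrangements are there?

There are 205 such partitions.

205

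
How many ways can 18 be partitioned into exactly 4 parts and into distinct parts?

Enumerating:
1,2,3,12
1,2,4,11
1,2,5,10
1,3,4,10
1,2,6,9
1,3,5,9
2,3,4,9
1,2,7,8
1,3,6,8
1,4,5,8
2,3,5,8
1,4,6,7
2,3,6,7
2,4,5,7
3,4,5,6

15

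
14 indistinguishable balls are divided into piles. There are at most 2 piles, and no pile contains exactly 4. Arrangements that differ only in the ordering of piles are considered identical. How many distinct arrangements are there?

The partitions of 14 that satisfy the conditions:
14
1,13
2,12
3,11
5,9
6,8
7,7
Counting gives 7.

7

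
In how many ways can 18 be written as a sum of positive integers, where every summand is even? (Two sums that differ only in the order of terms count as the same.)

30

A partial list (first 12 by largest part):
18
2+16
4+14
2+2+14
6+12
2+4+12
2+2+2+12
8+10
2+6+10
4+4+10
2+2+4+10
2+2+2+2+10
…and 18 more, for 30 total.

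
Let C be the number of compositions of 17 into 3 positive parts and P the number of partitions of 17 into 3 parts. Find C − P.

96

Compositions: C(16,2) = 120.
Unordered (partitions into 3 parts): 24.
Difference: 120 − 24 = 96.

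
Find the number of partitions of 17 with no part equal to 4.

A full systematic count gives 196.

196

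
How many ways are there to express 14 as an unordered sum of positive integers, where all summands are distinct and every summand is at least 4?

4

Listing the qualifying partitions of 14:
14
10,4
9,5
8,6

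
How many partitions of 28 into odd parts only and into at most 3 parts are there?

Listing the qualifying partitions of 28:
27 + 1
25 + 3
23 + 5
21 + 7
19 + 9
17 + 11
15 + 13
Counting gives 7.

7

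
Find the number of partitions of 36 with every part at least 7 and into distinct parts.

There are too many to list fully; the first 12 (by largest part) are:
36
7 + 29
8 + 28
9 + 27
10 + 26
11 + 25
12 + 24
13 + 23
14 + 22
15 + 21
7 + 8 + 21
16 + 20
…and 21 more, for 33 total.

33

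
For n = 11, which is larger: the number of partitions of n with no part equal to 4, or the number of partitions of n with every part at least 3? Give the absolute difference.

35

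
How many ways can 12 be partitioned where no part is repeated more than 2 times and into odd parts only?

Enumerating:
1 + 11
3 + 9
5 + 7
1 + 1 + 3 + 7
1 + 1 + 5 + 5
1 + 3 + 3 + 5

6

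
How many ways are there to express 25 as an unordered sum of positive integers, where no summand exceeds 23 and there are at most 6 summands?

Enumerating by decreasing first part gives 610 partitions in all.

610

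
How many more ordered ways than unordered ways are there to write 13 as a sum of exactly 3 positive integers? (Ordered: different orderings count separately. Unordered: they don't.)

Compositions: C(12,2) = 66.
Partitions of 13 into exactly 3 parts: 14.
Difference: 66 − 14 = 52.

52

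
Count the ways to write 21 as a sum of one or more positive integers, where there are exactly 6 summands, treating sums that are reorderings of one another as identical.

Systematic enumeration (by largest part, then next-largest, …) yields 110.

110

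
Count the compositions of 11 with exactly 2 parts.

10

A composition of 11 into 2 positive parts is chosen by placing 1 dividers among the 10 gaps between 11 units: C(10,1) = 10.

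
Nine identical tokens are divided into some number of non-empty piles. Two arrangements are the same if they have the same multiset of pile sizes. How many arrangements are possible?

There are too many to list fully; the first 12 (by largest part) are:
9
8, 1
7, 2
7, 1, 1
6, 3
6, 2, 1
6, 1, 1, 1
5, 4
5, 3, 1
5, 2, 2
5, 2, 1, 1
5, 1, 1, 1, 1
…and 18 more, for 30 total.

30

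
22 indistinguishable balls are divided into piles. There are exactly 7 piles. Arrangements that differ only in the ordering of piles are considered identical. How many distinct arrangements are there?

Enumerating by decreasing first part gives 131 partitions in all.

131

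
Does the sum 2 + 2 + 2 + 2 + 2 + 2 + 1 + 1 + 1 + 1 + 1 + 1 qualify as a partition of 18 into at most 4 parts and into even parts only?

No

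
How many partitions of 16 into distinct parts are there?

32

There are too many to list fully; the first 12 (by largest part) are:
16
15, 1
14, 2
13, 3
13, 2, 1
12, 4
12, 3, 1
11, 5
11, 4, 1
11, 3, 2
10, 6
10, 5, 1
…and 20 more, for 32 total.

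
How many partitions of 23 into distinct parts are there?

104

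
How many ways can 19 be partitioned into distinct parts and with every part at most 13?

44

There are too many to list fully; the first 12 (by largest part) are:
13, 6
13, 5, 1
13, 4, 2
13, 3, 2, 1
12, 7
12, 6, 1
12, 5, 2
12, 4, 3
12, 4, 2, 1
11, 8
11, 7, 1
11, 6, 2
…and 32 more, for 44 total.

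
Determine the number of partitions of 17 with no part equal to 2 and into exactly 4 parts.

Listing the qualifying partitions of 17:
14, 1, 1, 1
12, 3, 1, 1
11, 4, 1, 1
10, 5, 1, 1
10, 3, 3, 1
9, 6, 1, 1
9, 4, 3, 1
8, 7, 1, 1
8, 5, 3, 1
8, 4, 4, 1
8, 3, 3, 3
7, 6, 3, 1
7, 5, 4, 1
7, 4, 3, 3
6, 6, 4, 1
6, 5, 5, 1
6, 5, 3, 3
6, 4, 4, 3
5, 5, 4, 3
5, 4, 4, 4
That's 20 in total.

20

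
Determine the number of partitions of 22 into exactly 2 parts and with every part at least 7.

5

Listing the qualifying partitions of 22:
15+7
14+8
13+9
12+10
11+11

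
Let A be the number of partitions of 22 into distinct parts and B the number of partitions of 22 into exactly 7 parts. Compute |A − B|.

Partitions of 22 into distinct parts: 89.
Partitions of 22 into exactly 7 parts: 131.
|89 − 131| = 42.

42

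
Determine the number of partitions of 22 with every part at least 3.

73

Systematic enumeration (by largest part, then next-largest, …) yields 73.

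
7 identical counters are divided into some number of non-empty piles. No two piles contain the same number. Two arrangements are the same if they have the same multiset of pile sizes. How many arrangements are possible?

5

Listing the qualifying partitions of 7:
7
6, 1
5, 2
4, 3
4, 2, 1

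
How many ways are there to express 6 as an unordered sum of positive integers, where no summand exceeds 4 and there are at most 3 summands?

5

The partitions of 6 that satisfy the conditions:
4+2
4+1+1
3+3
3+2+1
2+2+2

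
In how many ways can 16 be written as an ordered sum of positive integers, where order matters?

32768

Each of the 15 gaps between 16 units is either a break or not: 2^15 = 32768.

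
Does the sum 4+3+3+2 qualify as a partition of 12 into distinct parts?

The parts sum to 12, and the condition 'all summands are distinct' is violated.

No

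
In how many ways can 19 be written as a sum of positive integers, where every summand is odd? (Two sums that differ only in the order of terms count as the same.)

54

There are too many to list fully; the first 12 (by largest part) are:
19
17,1,1
15,3,1
15,1,1,1,1
13,5,1
13,3,3
13,3,1,1,1
13,1,1,1,1,1,1
11,7,1
11,5,3
11,5,1,1,1
11,3,3,1,1
…and 42 more, for 54 total.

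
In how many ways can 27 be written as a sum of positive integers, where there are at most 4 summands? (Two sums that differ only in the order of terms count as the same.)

225

Counting exhaustively, 225 partitions satisfy the conditions.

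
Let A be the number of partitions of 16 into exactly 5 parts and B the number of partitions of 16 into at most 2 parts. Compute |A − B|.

28

Partitions of 16 into exactly 5 parts: 37.
Partitions of 16 into at most 2 parts: 9.
|37 − 9| = 28.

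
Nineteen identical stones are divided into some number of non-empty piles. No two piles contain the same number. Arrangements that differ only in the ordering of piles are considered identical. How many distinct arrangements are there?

54

There are too many to list fully; the first 12 (by largest part) are:
19
1, 18
2, 17
3, 16
1, 2, 16
4, 15
1, 3, 15
5, 14
1, 4, 14
2, 3, 14
6, 13
1, 5, 13
…and 42 more, for 54 total.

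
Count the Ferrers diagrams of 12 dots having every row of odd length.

The partitions of 12 that satisfy the conditions:
1, 11
3, 9
1, 1, 1, 9
5, 7
1, 1, 3, 7
1, 1, 1, 1, 1, 7
1, 1, 5, 5
1, 3, 3, 5
1, 1, 1, 1, 3, 5
1, 1, 1, 1, 1, 1, 1, 5
3, 3, 3, 3
1, 1, 1, 3, 3, 3
1, 1, 1, 1, 1, 1, 3, 3
1, 1, 1, 1, 1, 1, 1, 1, 1, 3
1, 1, 1, 1, 1, 1, 1, 1, 1, 1, 1, 1

15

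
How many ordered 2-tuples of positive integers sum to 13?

12

Place 1 bars in the 12 internal gaps of a row of 13 dots: C(12,1) = 12.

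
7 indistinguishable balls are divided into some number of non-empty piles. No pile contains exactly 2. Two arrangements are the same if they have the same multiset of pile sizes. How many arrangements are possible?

8

Listing the qualifying partitions of 7:
7
6+1
5+1+1
4+3
4+1+1+1
3+3+1
3+1+1+1+1
1+1+1+1+1+1+1
Counting gives 8.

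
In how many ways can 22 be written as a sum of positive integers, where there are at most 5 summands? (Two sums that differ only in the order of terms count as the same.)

Direct enumeration gives 255 partitions.

255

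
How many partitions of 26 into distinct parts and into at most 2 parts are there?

Listing the qualifying partitions of 26:
26
1, 25
2, 24
3, 23
4, 22
5, 21
6, 20
7, 19
8, 18
9, 17
10, 16
11, 15
12, 14
Counting gives 13.

13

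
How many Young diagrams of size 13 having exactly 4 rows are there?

18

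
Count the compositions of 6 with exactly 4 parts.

10

A composition of 6 into 4 positive parts is chosen by placing 3 dividers among the 5 gaps between 6 units: C(5,3) = 10.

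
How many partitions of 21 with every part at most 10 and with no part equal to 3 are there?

313

Enumerating by decreasing first part gives 313 partitions in all.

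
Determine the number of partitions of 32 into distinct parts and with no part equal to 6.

Systematic enumeration (by largest part, then next-largest, …) yields 272.

272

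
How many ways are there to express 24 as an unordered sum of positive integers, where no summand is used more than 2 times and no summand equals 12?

395

Systematic enumeration (by largest part, then next-largest, …) yields 395.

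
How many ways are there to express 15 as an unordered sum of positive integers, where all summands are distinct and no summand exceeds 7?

Enumerating:
7, 6, 2
7, 5, 3
7, 5, 2, 1
7, 4, 3, 1
6, 5, 4
6, 5, 3, 1
6, 4, 3, 2
5, 4, 3, 2, 1
Counting gives 8.

8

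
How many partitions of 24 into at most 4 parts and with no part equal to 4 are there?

Counting exhaustively, 125 partitions satisfy the conditions.

125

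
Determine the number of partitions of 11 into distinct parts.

Enumerating:
11
10+1
9+2
8+3
8+2+1
7+4
7+3+1
6+5
6+4+1
6+3+2
5+4+2
5+3+2+1
That's 12 in total.

12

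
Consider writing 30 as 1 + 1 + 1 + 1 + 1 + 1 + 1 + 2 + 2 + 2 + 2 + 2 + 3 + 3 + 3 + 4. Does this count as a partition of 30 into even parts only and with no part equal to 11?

No

The parts sum to 30, and the condition 'every summand is even' is violated.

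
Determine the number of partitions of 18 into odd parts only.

46

There are too many to list fully; the first 12 (by largest part) are:
17 + 1
15 + 3
15 + 1 + 1 + 1
13 + 5
13 + 3 + 1 + 1
13 + 1 + 1 + 1 + 1 + 1
11 + 7
11 + 5 + 1 + 1
11 + 3 + 3 + 1
11 + 3 + 1 + 1 + 1 + 1
11 + 1 + 1 + 1 + 1 + 1 + 1 + 1
9 + 9
…and 34 more, for 46 total.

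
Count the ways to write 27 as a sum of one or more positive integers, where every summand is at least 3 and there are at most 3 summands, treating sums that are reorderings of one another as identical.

49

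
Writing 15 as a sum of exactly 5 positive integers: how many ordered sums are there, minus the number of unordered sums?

971

Compositions: C(14,4) = 1001.
Unordered (partitions into 5 parts): 30.
Difference: 1001 − 30 = 971.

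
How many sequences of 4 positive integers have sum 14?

By stars and bars with positive parts, the count is C(13,3) = 286.

286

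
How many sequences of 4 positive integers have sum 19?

816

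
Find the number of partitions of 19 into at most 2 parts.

10

Enumerating:
19
18 + 1
17 + 2
16 + 3
15 + 4
14 + 5
13 + 6
12 + 7
11 + 8
10 + 9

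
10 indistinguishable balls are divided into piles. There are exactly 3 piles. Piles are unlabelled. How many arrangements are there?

The partitions of 10 that satisfy the conditions:
8,1,1
7,2,1
6,3,1
6,2,2
5,4,1
5,3,2
4,4,2
4,3,3
Counting gives 8.

8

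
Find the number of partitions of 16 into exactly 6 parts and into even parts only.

The partitions of 16 that satisfy the conditions:
6,2,2,2,2,2
4,4,2,2,2,2

2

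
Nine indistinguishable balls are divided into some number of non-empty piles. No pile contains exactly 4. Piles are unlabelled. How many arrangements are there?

They are:
9
8,1
7,2
7,1,1
6,3
6,2,1
6,1,1,1
5,3,1
5,2,2
5,2,1,1
5,1,1,1,1
3,3,3
3,3,2,1
3,3,1,1,1
3,2,2,2
3,2,2,1,1
3,2,1,1,1,1
3,1,1,1,1,1,1
2,2,2,2,1
2,2,2,1,1,1
2,2,1,1,1,1,1
2,1,1,1,1,1,1,1
1,1,1,1,1,1,1,1,1

23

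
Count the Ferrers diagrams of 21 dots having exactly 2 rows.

10

Enumerating:
20,1
19,2
18,3
17,4
16,5
15,6
14,7
13,8
12,9
11,10
That's 10 in total.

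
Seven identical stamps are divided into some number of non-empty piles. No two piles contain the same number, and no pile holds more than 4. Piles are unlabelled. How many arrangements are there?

They are:
4 + 3
4 + 2 + 1

2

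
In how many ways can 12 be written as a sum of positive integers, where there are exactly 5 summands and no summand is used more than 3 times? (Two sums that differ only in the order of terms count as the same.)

The partitions of 12 that satisfy the conditions:
7, 2, 1, 1, 1
6, 3, 1, 1, 1
6, 2, 2, 1, 1
5, 4, 1, 1, 1
5, 3, 2, 1, 1
5, 2, 2, 2, 1
4, 4, 2, 1, 1
4, 3, 3, 1, 1
4, 3, 2, 2, 1
3, 3, 3, 2, 1
3, 3, 2, 2, 2
That's 11 in total.

11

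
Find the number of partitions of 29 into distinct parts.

Enumerating by decreasing first part gives 256 partitions in all.

256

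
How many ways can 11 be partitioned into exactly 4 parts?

11

Listing the qualifying partitions of 11:
8,1,1,1
7,2,1,1
6,3,1,1
6,2,2,1
5,4,1,1
5,3,2,1
5,2,2,2
4,4,2,1
4,3,3,1
4,3,2,2
3,3,3,2
That's 11 in total.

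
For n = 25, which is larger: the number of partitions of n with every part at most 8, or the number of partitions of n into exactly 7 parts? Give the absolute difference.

Partitions of 25 with every part at most 8: 1090.
Partitions of 25 into exactly 7 parts: 248.
|1090 − 248| = 842.

842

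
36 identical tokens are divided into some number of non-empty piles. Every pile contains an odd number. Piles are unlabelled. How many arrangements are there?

Direct enumeration gives 668 partitions.

668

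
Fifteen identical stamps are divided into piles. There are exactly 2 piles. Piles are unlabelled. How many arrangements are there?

The partitions of 15 that satisfy the conditions:
14+1
13+2
12+3
11+4
10+5
9+6
8+7

7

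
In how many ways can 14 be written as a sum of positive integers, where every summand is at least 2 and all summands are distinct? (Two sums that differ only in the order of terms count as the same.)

Enumerating:
14
12 + 2
11 + 3
10 + 4
9 + 5
9 + 3 + 2
8 + 6
8 + 4 + 2
7 + 5 + 2
7 + 4 + 3
6 + 5 + 3
5 + 4 + 3 + 2
Counting gives 12.

12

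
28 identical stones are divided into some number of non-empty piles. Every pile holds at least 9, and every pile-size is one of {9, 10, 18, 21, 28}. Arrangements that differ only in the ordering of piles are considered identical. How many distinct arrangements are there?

3

Listing the qualifying partitions of 28:
28
10 + 18
9 + 9 + 10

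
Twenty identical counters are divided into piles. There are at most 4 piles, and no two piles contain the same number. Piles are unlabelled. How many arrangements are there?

A partial list (first 12 by largest part):
20
1 + 19
2 + 18
3 + 17
1 + 2 + 17
4 + 16
1 + 3 + 16
5 + 15
1 + 4 + 15
2 + 3 + 15
6 + 14
1 + 5 + 14
…and 45 more, for 57 total.

57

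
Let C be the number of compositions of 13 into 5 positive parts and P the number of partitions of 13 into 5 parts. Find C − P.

477

Ordered (compositions into 5 parts): C(12,4) = 495.
Partitions of 13 into exactly 5 parts: 18.
Difference: 495 − 18 = 477.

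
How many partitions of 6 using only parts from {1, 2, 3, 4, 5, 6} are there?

They are:
6
5,1
4,2
4,1,1
3,3
3,2,1
3,1,1,1
2,2,2
2,2,1,1
2,1,1,1,1
1,1,1,1,1,1

11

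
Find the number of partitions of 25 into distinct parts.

Enumerating by decreasing first part gives 142 partitions in all.

142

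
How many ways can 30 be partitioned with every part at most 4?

297

Enumerating by decreasing first part gives 297 partitions in all.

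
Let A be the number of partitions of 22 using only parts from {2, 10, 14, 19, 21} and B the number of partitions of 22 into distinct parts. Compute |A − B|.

Partitions of 22 using only parts from {2, 10, 14, 19, 21}: 4.
Partitions of 22 into distinct parts: 89.
|4 − 89| = 85.

85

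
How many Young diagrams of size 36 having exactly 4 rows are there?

351

A full systematic count gives 351.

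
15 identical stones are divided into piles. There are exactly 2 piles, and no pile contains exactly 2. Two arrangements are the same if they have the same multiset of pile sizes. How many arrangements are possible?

Enumerating:
14+1
12+3
11+4
10+5
9+6
8+7

6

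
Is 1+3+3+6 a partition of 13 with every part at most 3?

No

The parts sum to 13, and the condition 'no summand exceeds 3' is violated.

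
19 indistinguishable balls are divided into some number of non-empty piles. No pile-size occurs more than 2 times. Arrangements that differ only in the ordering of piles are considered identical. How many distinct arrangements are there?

163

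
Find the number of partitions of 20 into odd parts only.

64

A partial list (first 12 by largest part):
19+1
17+3
17+1+1+1
15+5
15+3+1+1
15+1+1+1+1+1
13+7
13+5+1+1
13+3+3+1
13+3+1+1+1+1
13+1+1+1+1+1+1+1
11+9
…and 52 more, for 64 total.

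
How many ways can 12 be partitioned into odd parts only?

They are:
11+1
9+3
9+1+1+1
7+5
7+3+1+1
7+1+1+1+1+1
5+5+1+1
5+3+3+1
5+3+1+1+1+1
5+1+1+1+1+1+1+1
3+3+3+3
3+3+3+1+1+1
3+3+1+1+1+1+1+1
3+1+1+1+1+1+1+1+1+1
1+1+1+1+1+1+1+1+1+1+1+1

15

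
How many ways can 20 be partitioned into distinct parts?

64

A partial list (first 12 by largest part):
20
1, 19
2, 18
3, 17
1, 2, 17
4, 16
1, 3, 16
5, 15
1, 4, 15
2, 3, 15
6, 14
1, 5, 14
…and 52 more, for 64 total.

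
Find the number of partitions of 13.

101

Systematic enumeration (by largest part, then next-largest, …) yields 101.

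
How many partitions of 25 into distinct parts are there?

142

Systematic enumeration (by largest part, then next-largest, …) yields 142.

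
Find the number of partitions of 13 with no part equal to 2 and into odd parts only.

18

Enumerating:
13
11, 1, 1
9, 3, 1
9, 1, 1, 1, 1
7, 5, 1
7, 3, 3
7, 3, 1, 1, 1
7, 1, 1, 1, 1, 1, 1
5, 5, 3
5, 5, 1, 1, 1
5, 3, 3, 1, 1
5, 3, 1, 1, 1, 1, 1
5, 1, 1, 1, 1, 1, 1, 1, 1
3, 3, 3, 3, 1
3, 3, 3, 1, 1, 1, 1
3, 3, 1, 1, 1, 1, 1, 1, 1
3, 1, 1, 1, 1, 1, 1, 1, 1, 1, 1
1, 1, 1, 1, 1, 1, 1, 1, 1, 1, 1, 1, 1
That's 18 in total.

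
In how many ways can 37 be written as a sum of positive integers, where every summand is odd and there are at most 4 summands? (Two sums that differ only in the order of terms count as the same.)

34

There are too many to list fully; the first 12 (by largest part) are:
37
35,1,1
33,3,1
31,5,1
31,3,3
29,7,1
29,5,3
27,9,1
27,7,3
27,5,5
25,11,1
25,9,3
…and 22 more, for 34 total.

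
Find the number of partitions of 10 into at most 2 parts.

6

They are:
10
9 + 1
8 + 2
7 + 3
6 + 4
5 + 5
Counting gives 6.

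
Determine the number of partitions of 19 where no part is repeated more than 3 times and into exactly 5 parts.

66

There are too many to list fully; the first 12 (by largest part) are:
14+2+1+1+1
13+3+1+1+1
13+2+2+1+1
12+4+1+1+1
12+3+2+1+1
12+2+2+2+1
11+5+1+1+1
11+4+2+1+1
11+3+3+1+1
11+3+2+2+1
10+6+1+1+1
10+5+2+1+1
…and 54 more, for 66 total.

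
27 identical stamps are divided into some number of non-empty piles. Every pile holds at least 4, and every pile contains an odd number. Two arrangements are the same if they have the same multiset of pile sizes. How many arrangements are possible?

9

Enumerating:
27
17+5+5
15+7+5
13+9+5
13+7+7
11+11+5
11+9+7
9+9+9
7+5+5+5+5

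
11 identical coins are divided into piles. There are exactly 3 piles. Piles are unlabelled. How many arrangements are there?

10

The partitions of 11 that satisfy the conditions:
9,1,1
8,2,1
7,3,1
7,2,2
6,4,1
6,3,2
5,5,1
5,4,2
5,3,3
4,4,3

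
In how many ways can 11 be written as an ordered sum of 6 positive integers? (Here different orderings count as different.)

252

By stars and bars with positive parts, the count is C(10,5) = 252.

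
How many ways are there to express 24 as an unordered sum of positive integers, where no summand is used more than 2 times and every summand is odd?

A partial list (first 12 by largest part):
1,23
3,21
5,19
1,1,3,19
7,17
1,1,5,17
1,3,3,17
9,15
1,1,7,15
1,3,5,15
11,13
1,1,9,13
…and 18 more, for 30 total.

30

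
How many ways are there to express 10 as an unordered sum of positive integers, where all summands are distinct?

10

The partitions of 10 that satisfy the conditions:
10
9, 1
8, 2
7, 3
7, 2, 1
6, 4
6, 3, 1
5, 4, 1
5, 3, 2
4, 3, 2, 1
Counting gives 10.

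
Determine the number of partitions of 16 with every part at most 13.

Systematic enumeration (by largest part, then next-largest, …) yields 227.

227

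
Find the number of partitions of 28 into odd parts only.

Enumerating by decreasing first part gives 222 partitions in all.

222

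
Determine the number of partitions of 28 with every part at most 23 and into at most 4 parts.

238

There are 238 such partitions.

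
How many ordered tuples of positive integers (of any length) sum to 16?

There are 15 gaps and each independently is a cut or not, giving 2^15 = 32768.

32768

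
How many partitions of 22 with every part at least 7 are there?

7

Listing the qualifying partitions of 22:
22
15,7
14,8
13,9
12,10
11,11
8,7,7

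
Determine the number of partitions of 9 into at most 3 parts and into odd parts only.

4

Enumerating:
9
7,1,1
5,3,1
3,3,3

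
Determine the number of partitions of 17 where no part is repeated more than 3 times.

Systematic enumeration (by largest part, then next-largest, …) yields 166.

166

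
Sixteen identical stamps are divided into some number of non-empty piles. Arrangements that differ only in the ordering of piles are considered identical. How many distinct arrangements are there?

Systematic enumeration (by largest part, then next-largest, …) yields 231.

231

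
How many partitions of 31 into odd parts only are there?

340

A full systematic count gives 340.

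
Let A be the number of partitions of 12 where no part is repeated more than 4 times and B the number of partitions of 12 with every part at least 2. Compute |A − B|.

Partitions of 12 where no part is repeated more than 4 times: 60.
Partitions of 12 with every part at least 2: 21.
|60 − 21| = 39.

39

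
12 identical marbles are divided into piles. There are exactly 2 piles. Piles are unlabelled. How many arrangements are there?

6

The partitions of 12 that satisfy the conditions:
11 + 1
10 + 2
9 + 3
8 + 4
7 + 5
6 + 6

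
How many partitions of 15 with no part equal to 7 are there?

Counting exhaustively, 154 partitions satisfy the conditions.

154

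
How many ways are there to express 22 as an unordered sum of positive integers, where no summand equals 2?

375

Systematic enumeration (by largest part, then next-largest, …) yields 375.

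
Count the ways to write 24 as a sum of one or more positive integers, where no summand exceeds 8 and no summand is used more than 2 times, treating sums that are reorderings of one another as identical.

138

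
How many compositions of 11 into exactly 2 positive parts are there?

10

Place 1 bars in the 10 internal gaps of a row of 11 dots: C(10,1) = 10.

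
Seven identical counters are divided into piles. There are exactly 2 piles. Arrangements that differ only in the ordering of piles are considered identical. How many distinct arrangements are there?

Enumerating:
1,6
2,5
3,4
Counting gives 3.

3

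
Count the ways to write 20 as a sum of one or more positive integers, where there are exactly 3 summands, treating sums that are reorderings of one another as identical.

33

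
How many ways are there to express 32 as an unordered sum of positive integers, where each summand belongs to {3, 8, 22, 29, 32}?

4

Listing the qualifying partitions of 32:
32
3, 29
8, 8, 8, 8
3, 3, 3, 3, 3, 3, 3, 3, 8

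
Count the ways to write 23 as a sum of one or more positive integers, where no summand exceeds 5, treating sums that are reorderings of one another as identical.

291

Counting exhaustively, 291 partitions satisfy the conditions.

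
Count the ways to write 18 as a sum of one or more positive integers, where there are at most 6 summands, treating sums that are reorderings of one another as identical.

199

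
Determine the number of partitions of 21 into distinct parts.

76

Enumerating by decreasing first part gives 76 partitions in all.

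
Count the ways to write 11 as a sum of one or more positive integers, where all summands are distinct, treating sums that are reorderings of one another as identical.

Enumerating:
11
10, 1
9, 2
8, 3
8, 2, 1
7, 4
7, 3, 1
6, 5
6, 4, 1
6, 3, 2
5, 4, 2
5, 3, 2, 1

12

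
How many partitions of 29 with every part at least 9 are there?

They are:
29
9, 20
10, 19
11, 18
12, 17
13, 16
14, 15
9, 9, 11
9, 10, 10

9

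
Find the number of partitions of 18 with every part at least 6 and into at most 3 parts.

6

Listing the qualifying partitions of 18:
18
6 + 12
7 + 11
8 + 10
9 + 9
6 + 6 + 6
Counting gives 6.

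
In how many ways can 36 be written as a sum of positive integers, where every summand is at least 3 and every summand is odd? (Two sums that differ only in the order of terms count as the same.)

Enumerating by decreasing first part gives 83 partitions in all.

83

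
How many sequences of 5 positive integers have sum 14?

715

A composition of 14 into 5 positive parts is chosen by placing 4 dividers among the 13 gaps between 14 units: C(13,4) = 715.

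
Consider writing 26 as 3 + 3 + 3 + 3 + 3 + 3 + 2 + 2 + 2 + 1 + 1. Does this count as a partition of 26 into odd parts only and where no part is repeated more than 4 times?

The parts sum to 26, and the condition 'every summand is odd' is violated.

No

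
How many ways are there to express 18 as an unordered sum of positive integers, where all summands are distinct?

There are too many to list fully; the first 12 (by largest part) are:
18
17, 1
16, 2
15, 3
15, 2, 1
14, 4
14, 3, 1
13, 5
13, 4, 1
13, 3, 2
12, 6
12, 5, 1
…and 34 more, for 46 total.

46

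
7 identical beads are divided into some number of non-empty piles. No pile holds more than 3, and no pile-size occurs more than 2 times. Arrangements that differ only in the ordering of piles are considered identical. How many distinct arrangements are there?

They are:
3+3+1
3+2+2
3+2+1+1

3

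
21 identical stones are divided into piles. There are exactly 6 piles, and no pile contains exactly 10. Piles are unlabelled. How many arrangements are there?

100

Enumerating by decreasing first part gives 100 partitions in all.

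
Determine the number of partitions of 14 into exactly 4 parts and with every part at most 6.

12

The partitions of 14 that satisfy the conditions:
6 + 6 + 1 + 1
6 + 5 + 2 + 1
6 + 4 + 3 + 1
6 + 4 + 2 + 2
6 + 3 + 3 + 2
5 + 5 + 3 + 1
5 + 5 + 2 + 2
5 + 4 + 4 + 1
5 + 4 + 3 + 2
5 + 3 + 3 + 3
4 + 4 + 4 + 2
4 + 4 + 3 + 3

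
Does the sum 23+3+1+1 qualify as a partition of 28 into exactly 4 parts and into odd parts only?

Yes

The parts sum to 28, and the condition 'there are exactly 4 summands' holds; the condition 'every summand is odd' holds.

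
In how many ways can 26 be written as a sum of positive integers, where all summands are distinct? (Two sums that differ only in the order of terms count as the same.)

Direct enumeration gives 165 partitions.

165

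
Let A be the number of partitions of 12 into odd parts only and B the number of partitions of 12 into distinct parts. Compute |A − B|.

Partitions of 12 into odd parts only: 15.
Partitions of 12 into distinct parts: 15.
|15 − 15| = 0.

0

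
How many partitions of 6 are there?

Enumerating:
6
5+1
4+2
4+1+1
3+3
3+2+1
3+1+1+1
2+2+2
2+2+1+1
2+1+1+1+1
1+1+1+1+1+1

11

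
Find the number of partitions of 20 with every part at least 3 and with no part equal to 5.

32

There are too many to list fully; the first 12 (by largest part) are:
20
3 + 17
4 + 16
6 + 14
3 + 3 + 14
7 + 13
3 + 4 + 13
8 + 12
4 + 4 + 12
9 + 11
3 + 6 + 11
3 + 3 + 3 + 11
…and 20 more, for 32 total.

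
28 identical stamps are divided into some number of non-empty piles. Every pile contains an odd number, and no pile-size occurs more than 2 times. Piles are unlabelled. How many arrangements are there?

47

There are too many to list fully; the first 12 (by largest part) are:
27, 1
25, 3
23, 5
23, 3, 1, 1
21, 7
21, 5, 1, 1
21, 3, 3, 1
19, 9
19, 7, 1, 1
19, 5, 3, 1
17, 11
17, 9, 1, 1
…and 35 more, for 47 total.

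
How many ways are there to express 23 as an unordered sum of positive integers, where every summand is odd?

104

Systematic enumeration (by largest part, then next-largest, …) yields 104.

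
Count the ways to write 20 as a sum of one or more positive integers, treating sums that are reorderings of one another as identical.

627

Direct enumeration gives 627 partitions.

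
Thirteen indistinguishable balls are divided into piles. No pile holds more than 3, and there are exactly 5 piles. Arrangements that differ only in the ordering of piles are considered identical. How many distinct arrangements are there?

Enumerating:
3, 3, 3, 3, 1
3, 3, 3, 2, 2

2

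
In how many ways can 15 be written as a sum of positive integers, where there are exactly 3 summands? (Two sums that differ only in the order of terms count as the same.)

The partitions of 15 that satisfy the conditions:
1, 1, 13
1, 2, 12
1, 3, 11
2, 2, 11
1, 4, 10
2, 3, 10
1, 5, 9
2, 4, 9
3, 3, 9
1, 6, 8
2, 5, 8
3, 4, 8
1, 7, 7
2, 6, 7
3, 5, 7
4, 4, 7
3, 6, 6
4, 5, 6
5, 5, 5

19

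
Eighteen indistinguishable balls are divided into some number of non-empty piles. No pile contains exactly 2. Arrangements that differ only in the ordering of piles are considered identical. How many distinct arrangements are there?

154

A full systematic count gives 154.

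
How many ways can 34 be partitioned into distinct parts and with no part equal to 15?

Enumerating by decreasing first part gives 460 partitions in all.

460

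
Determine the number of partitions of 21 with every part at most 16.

780

Systematic enumeration (by largest part, then next-largest, …) yields 780.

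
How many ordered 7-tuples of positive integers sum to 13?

924

By stars and bars with positive parts, the count is C(12,6) = 924.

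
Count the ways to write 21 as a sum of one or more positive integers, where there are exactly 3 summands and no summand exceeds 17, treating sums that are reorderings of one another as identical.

A partial list (first 12 by largest part):
17,3,1
17,2,2
16,4,1
16,3,2
15,5,1
15,4,2
15,3,3
14,6,1
14,5,2
14,4,3
13,7,1
13,6,2
…and 23 more, for 35 total.

35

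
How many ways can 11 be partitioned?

56

A partial list (first 12 by largest part):
11
10, 1
9, 2
9, 1, 1
8, 3
8, 2, 1
8, 1, 1, 1
7, 4
7, 3, 1
7, 2, 2
7, 2, 1, 1
7, 1, 1, 1, 1
…and 44 more, for 56 total.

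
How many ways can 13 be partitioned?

There are 101 such partitions.

101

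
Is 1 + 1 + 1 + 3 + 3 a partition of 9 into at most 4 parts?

The parts sum to 9, and the condition 'there are at most 4 summands' is violated.

No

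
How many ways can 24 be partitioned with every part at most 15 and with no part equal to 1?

Enumerating by decreasing first part gives 298 partitions in all.

298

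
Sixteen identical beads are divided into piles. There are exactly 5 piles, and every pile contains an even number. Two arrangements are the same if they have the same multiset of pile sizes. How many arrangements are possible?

3

Listing the qualifying partitions of 16:
8+2+2+2+2
6+4+2+2+2
4+4+4+2+2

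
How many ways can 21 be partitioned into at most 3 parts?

There are too many to list fully; the first 12 (by largest part) are:
21
20,1
19,2
19,1,1
18,3
18,2,1
17,4
17,3,1
17,2,2
16,5
16,4,1
16,3,2
…and 36 more, for 48 total.

48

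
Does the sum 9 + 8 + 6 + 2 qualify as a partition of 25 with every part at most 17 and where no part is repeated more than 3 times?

The parts sum to 25, and the condition 'no summand exceeds 17' holds; the condition 'no summand is used more than 3 times' holds.

Yes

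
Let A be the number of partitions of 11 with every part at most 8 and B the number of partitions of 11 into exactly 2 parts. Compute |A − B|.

47

Partitions of 11 with every part at most 8: 52.
Partitions of 11 into exactly 2 parts: 5.
|52 − 5| = 47.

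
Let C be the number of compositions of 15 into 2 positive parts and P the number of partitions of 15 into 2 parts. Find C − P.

Compositions: C(14,1) = 14.
Unordered (partitions into 2 parts): 7.
Difference: 14 − 7 = 7.

7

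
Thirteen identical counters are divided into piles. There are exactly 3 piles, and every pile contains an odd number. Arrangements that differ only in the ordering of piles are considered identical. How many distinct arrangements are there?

5

They are:
1,1,11
1,3,9
1,5,7
3,3,7
3,5,5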